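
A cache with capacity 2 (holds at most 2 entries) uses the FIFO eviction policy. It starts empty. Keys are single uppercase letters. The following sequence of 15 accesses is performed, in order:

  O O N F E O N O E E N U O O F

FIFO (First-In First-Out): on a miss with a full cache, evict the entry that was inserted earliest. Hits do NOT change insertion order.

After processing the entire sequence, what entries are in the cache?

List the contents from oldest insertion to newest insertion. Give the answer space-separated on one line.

Answer: O F

Derivation:
FIFO simulation (capacity=2):
  1. access O: MISS. Cache (old->new): [O]
  2. access O: HIT. Cache (old->new): [O]
  3. access N: MISS. Cache (old->new): [O N]
  4. access F: MISS, evict O. Cache (old->new): [N F]
  5. access E: MISS, evict N. Cache (old->new): [F E]
  6. access O: MISS, evict F. Cache (old->new): [E O]
  7. access N: MISS, evict E. Cache (old->new): [O N]
  8. access O: HIT. Cache (old->new): [O N]
  9. access E: MISS, evict O. Cache (old->new): [N E]
  10. access E: HIT. Cache (old->new): [N E]
  11. access N: HIT. Cache (old->new): [N E]
  12. access U: MISS, evict N. Cache (old->new): [E U]
  13. access O: MISS, evict E. Cache (old->new): [U O]
  14. access O: HIT. Cache (old->new): [U O]
  15. access F: MISS, evict U. Cache (old->new): [O F]
Total: 5 hits, 10 misses, 8 evictions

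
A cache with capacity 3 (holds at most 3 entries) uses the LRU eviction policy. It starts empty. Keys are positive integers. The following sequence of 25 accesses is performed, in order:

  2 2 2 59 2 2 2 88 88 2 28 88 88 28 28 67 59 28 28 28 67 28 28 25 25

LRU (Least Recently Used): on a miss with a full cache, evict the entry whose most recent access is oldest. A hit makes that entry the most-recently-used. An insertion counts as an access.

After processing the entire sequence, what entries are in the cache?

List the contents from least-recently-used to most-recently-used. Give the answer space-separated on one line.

LRU simulation (capacity=3):
  1. access 2: MISS. Cache (LRU->MRU): [2]
  2. access 2: HIT. Cache (LRU->MRU): [2]
  3. access 2: HIT. Cache (LRU->MRU): [2]
  4. access 59: MISS. Cache (LRU->MRU): [2 59]
  5. access 2: HIT. Cache (LRU->MRU): [59 2]
  6. access 2: HIT. Cache (LRU->MRU): [59 2]
  7. access 2: HIT. Cache (LRU->MRU): [59 2]
  8. access 88: MISS. Cache (LRU->MRU): [59 2 88]
  9. access 88: HIT. Cache (LRU->MRU): [59 2 88]
  10. access 2: HIT. Cache (LRU->MRU): [59 88 2]
  11. access 28: MISS, evict 59. Cache (LRU->MRU): [88 2 28]
  12. access 88: HIT. Cache (LRU->MRU): [2 28 88]
  13. access 88: HIT. Cache (LRU->MRU): [2 28 88]
  14. access 28: HIT. Cache (LRU->MRU): [2 88 28]
  15. access 28: HIT. Cache (LRU->MRU): [2 88 28]
  16. access 67: MISS, evict 2. Cache (LRU->MRU): [88 28 67]
  17. access 59: MISS, evict 88. Cache (LRU->MRU): [28 67 59]
  18. access 28: HIT. Cache (LRU->MRU): [67 59 28]
  19. access 28: HIT. Cache (LRU->MRU): [67 59 28]
  20. access 28: HIT. Cache (LRU->MRU): [67 59 28]
  21. access 67: HIT. Cache (LRU->MRU): [59 28 67]
  22. access 28: HIT. Cache (LRU->MRU): [59 67 28]
  23. access 28: HIT. Cache (LRU->MRU): [59 67 28]
  24. access 25: MISS, evict 59. Cache (LRU->MRU): [67 28 25]
  25. access 25: HIT. Cache (LRU->MRU): [67 28 25]
Total: 18 hits, 7 misses, 4 evictions

Answer: 67 28 25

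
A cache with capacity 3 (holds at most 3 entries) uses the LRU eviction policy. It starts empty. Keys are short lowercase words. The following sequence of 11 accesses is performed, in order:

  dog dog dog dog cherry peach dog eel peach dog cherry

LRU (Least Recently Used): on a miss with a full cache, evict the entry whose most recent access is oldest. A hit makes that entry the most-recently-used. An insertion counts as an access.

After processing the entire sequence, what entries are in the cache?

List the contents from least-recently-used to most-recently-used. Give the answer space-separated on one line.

Answer: peach dog cherry

Derivation:
LRU simulation (capacity=3):
  1. access dog: MISS. Cache (LRU->MRU): [dog]
  2. access dog: HIT. Cache (LRU->MRU): [dog]
  3. access dog: HIT. Cache (LRU->MRU): [dog]
  4. access dog: HIT. Cache (LRU->MRU): [dog]
  5. access cherry: MISS. Cache (LRU->MRU): [dog cherry]
  6. access peach: MISS. Cache (LRU->MRU): [dog cherry peach]
  7. access dog: HIT. Cache (LRU->MRU): [cherry peach dog]
  8. access eel: MISS, evict cherry. Cache (LRU->MRU): [peach dog eel]
  9. access peach: HIT. Cache (LRU->MRU): [dog eel peach]
  10. access dog: HIT. Cache (LRU->MRU): [eel peach dog]
  11. access cherry: MISS, evict eel. Cache (LRU->MRU): [peach dog cherry]
Total: 6 hits, 5 misses, 2 evictions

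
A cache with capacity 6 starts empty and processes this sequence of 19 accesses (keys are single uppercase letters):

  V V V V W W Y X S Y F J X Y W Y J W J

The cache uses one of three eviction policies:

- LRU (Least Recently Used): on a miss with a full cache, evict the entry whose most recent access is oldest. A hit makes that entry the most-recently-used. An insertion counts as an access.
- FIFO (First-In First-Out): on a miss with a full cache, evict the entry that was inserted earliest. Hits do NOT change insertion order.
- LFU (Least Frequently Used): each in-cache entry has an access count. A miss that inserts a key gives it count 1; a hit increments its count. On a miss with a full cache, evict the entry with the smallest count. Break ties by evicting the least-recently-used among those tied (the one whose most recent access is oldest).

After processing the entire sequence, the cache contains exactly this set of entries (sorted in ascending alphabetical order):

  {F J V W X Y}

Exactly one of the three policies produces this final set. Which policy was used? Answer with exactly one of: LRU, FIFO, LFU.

Simulating under each policy and comparing final sets:
  LRU: final set = {F J S W X Y} -> differs
  FIFO: final set = {F J S W X Y} -> differs
  LFU: final set = {F J V W X Y} -> MATCHES target
Only LFU produces the target set.

Answer: LFU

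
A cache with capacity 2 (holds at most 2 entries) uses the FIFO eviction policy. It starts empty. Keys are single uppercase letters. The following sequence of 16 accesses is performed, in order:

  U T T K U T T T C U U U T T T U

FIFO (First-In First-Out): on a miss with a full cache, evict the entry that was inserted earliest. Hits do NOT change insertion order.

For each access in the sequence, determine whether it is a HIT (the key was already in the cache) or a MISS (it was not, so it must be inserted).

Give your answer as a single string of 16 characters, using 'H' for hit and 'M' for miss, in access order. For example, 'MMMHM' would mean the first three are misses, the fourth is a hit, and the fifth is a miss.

FIFO simulation (capacity=2):
  1. access U: MISS. Cache (old->new): [U]
  2. access T: MISS. Cache (old->new): [U T]
  3. access T: HIT. Cache (old->new): [U T]
  4. access K: MISS, evict U. Cache (old->new): [T K]
  5. access U: MISS, evict T. Cache (old->new): [K U]
  6. access T: MISS, evict K. Cache (old->new): [U T]
  7. access T: HIT. Cache (old->new): [U T]
  8. access T: HIT. Cache (old->new): [U T]
  9. access C: MISS, evict U. Cache (old->new): [T C]
  10. access U: MISS, evict T. Cache (old->new): [C U]
  11. access U: HIT. Cache (old->new): [C U]
  12. access U: HIT. Cache (old->new): [C U]
  13. access T: MISS, evict C. Cache (old->new): [U T]
  14. access T: HIT. Cache (old->new): [U T]
  15. access T: HIT. Cache (old->new): [U T]
  16. access U: HIT. Cache (old->new): [U T]
Total: 8 hits, 8 misses, 6 evictions

Answer: MMHMMMHHMMHHMHHH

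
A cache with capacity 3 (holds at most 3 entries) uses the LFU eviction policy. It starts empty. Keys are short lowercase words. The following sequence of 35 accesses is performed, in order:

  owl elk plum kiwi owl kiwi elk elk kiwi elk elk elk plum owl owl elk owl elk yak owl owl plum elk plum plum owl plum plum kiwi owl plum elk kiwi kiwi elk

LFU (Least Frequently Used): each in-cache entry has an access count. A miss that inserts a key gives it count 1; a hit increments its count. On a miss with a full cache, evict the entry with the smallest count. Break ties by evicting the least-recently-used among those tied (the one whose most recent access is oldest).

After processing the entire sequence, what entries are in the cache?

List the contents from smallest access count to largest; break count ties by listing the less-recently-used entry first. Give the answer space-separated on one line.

Answer: kiwi owl elk

Derivation:
LFU simulation (capacity=3):
  1. access owl: MISS. Cache: [owl(c=1)]
  2. access elk: MISS. Cache: [owl(c=1) elk(c=1)]
  3. access plum: MISS. Cache: [owl(c=1) elk(c=1) plum(c=1)]
  4. access kiwi: MISS, evict owl(c=1). Cache: [elk(c=1) plum(c=1) kiwi(c=1)]
  5. access owl: MISS, evict elk(c=1). Cache: [plum(c=1) kiwi(c=1) owl(c=1)]
  6. access kiwi: HIT, count now 2. Cache: [plum(c=1) owl(c=1) kiwi(c=2)]
  7. access elk: MISS, evict plum(c=1). Cache: [owl(c=1) elk(c=1) kiwi(c=2)]
  8. access elk: HIT, count now 2. Cache: [owl(c=1) kiwi(c=2) elk(c=2)]
  9. access kiwi: HIT, count now 3. Cache: [owl(c=1) elk(c=2) kiwi(c=3)]
  10. access elk: HIT, count now 3. Cache: [owl(c=1) kiwi(c=3) elk(c=3)]
  11. access elk: HIT, count now 4. Cache: [owl(c=1) kiwi(c=3) elk(c=4)]
  12. access elk: HIT, count now 5. Cache: [owl(c=1) kiwi(c=3) elk(c=5)]
  13. access plum: MISS, evict owl(c=1). Cache: [plum(c=1) kiwi(c=3) elk(c=5)]
  14. access owl: MISS, evict plum(c=1). Cache: [owl(c=1) kiwi(c=3) elk(c=5)]
  15. access owl: HIT, count now 2. Cache: [owl(c=2) kiwi(c=3) elk(c=5)]
  16. access elk: HIT, count now 6. Cache: [owl(c=2) kiwi(c=3) elk(c=6)]
  17. access owl: HIT, count now 3. Cache: [kiwi(c=3) owl(c=3) elk(c=6)]
  18. access elk: HIT, count now 7. Cache: [kiwi(c=3) owl(c=3) elk(c=7)]
  19. access yak: MISS, evict kiwi(c=3). Cache: [yak(c=1) owl(c=3) elk(c=7)]
  20. access owl: HIT, count now 4. Cache: [yak(c=1) owl(c=4) elk(c=7)]
  21. access owl: HIT, count now 5. Cache: [yak(c=1) owl(c=5) elk(c=7)]
  22. access plum: MISS, evict yak(c=1). Cache: [plum(c=1) owl(c=5) elk(c=7)]
  23. access elk: HIT, count now 8. Cache: [plum(c=1) owl(c=5) elk(c=8)]
  24. access plum: HIT, count now 2. Cache: [plum(c=2) owl(c=5) elk(c=8)]
  25. access plum: HIT, count now 3. Cache: [plum(c=3) owl(c=5) elk(c=8)]
  26. access owl: HIT, count now 6. Cache: [plum(c=3) owl(c=6) elk(c=8)]
  27. access plum: HIT, count now 4. Cache: [plum(c=4) owl(c=6) elk(c=8)]
  28. access plum: HIT, count now 5. Cache: [plum(c=5) owl(c=6) elk(c=8)]
  29. access kiwi: MISS, evict plum(c=5). Cache: [kiwi(c=1) owl(c=6) elk(c=8)]
  30. access owl: HIT, count now 7. Cache: [kiwi(c=1) owl(c=7) elk(c=8)]
  31. access plum: MISS, evict kiwi(c=1). Cache: [plum(c=1) owl(c=7) elk(c=8)]
  32. access elk: HIT, count now 9. Cache: [plum(c=1) owl(c=7) elk(c=9)]
  33. access kiwi: MISS, evict plum(c=1). Cache: [kiwi(c=1) owl(c=7) elk(c=9)]
  34. access kiwi: HIT, count now 2. Cache: [kiwi(c=2) owl(c=7) elk(c=9)]
  35. access elk: HIT, count now 10. Cache: [kiwi(c=2) owl(c=7) elk(c=10)]
Total: 22 hits, 13 misses, 10 evictions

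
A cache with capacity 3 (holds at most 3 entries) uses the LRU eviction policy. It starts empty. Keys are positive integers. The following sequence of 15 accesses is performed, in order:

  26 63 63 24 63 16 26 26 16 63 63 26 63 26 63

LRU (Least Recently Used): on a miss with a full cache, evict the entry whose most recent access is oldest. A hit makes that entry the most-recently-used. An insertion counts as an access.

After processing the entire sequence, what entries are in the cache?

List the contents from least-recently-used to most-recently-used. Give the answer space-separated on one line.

LRU simulation (capacity=3):
  1. access 26: MISS. Cache (LRU->MRU): [26]
  2. access 63: MISS. Cache (LRU->MRU): [26 63]
  3. access 63: HIT. Cache (LRU->MRU): [26 63]
  4. access 24: MISS. Cache (LRU->MRU): [26 63 24]
  5. access 63: HIT. Cache (LRU->MRU): [26 24 63]
  6. access 16: MISS, evict 26. Cache (LRU->MRU): [24 63 16]
  7. access 26: MISS, evict 24. Cache (LRU->MRU): [63 16 26]
  8. access 26: HIT. Cache (LRU->MRU): [63 16 26]
  9. access 16: HIT. Cache (LRU->MRU): [63 26 16]
  10. access 63: HIT. Cache (LRU->MRU): [26 16 63]
  11. access 63: HIT. Cache (LRU->MRU): [26 16 63]
  12. access 26: HIT. Cache (LRU->MRU): [16 63 26]
  13. access 63: HIT. Cache (LRU->MRU): [16 26 63]
  14. access 26: HIT. Cache (LRU->MRU): [16 63 26]
  15. access 63: HIT. Cache (LRU->MRU): [16 26 63]
Total: 10 hits, 5 misses, 2 evictions

Answer: 16 26 63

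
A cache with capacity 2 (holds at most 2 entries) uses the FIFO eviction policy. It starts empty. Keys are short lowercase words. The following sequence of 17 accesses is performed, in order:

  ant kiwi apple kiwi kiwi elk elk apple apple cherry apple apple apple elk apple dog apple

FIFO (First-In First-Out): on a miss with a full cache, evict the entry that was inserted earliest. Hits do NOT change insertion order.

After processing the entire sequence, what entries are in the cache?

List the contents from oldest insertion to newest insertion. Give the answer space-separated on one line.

Answer: dog apple

Derivation:
FIFO simulation (capacity=2):
  1. access ant: MISS. Cache (old->new): [ant]
  2. access kiwi: MISS. Cache (old->new): [ant kiwi]
  3. access apple: MISS, evict ant. Cache (old->new): [kiwi apple]
  4. access kiwi: HIT. Cache (old->new): [kiwi apple]
  5. access kiwi: HIT. Cache (old->new): [kiwi apple]
  6. access elk: MISS, evict kiwi. Cache (old->new): [apple elk]
  7. access elk: HIT. Cache (old->new): [apple elk]
  8. access apple: HIT. Cache (old->new): [apple elk]
  9. access apple: HIT. Cache (old->new): [apple elk]
  10. access cherry: MISS, evict apple. Cache (old->new): [elk cherry]
  11. access apple: MISS, evict elk. Cache (old->new): [cherry apple]
  12. access apple: HIT. Cache (old->new): [cherry apple]
  13. access apple: HIT. Cache (old->new): [cherry apple]
  14. access elk: MISS, evict cherry. Cache (old->new): [apple elk]
  15. access apple: HIT. Cache (old->new): [apple elk]
  16. access dog: MISS, evict apple. Cache (old->new): [elk dog]
  17. access apple: MISS, evict elk. Cache (old->new): [dog apple]
Total: 8 hits, 9 misses, 7 evictions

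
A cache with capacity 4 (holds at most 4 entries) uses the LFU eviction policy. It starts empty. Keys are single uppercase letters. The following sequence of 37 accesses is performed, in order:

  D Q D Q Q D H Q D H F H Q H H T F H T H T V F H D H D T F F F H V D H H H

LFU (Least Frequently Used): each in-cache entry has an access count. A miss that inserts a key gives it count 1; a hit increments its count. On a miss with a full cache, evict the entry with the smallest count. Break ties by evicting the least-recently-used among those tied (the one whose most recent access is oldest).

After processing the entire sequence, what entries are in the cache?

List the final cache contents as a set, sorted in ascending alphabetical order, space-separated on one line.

Answer: D H Q V

Derivation:
LFU simulation (capacity=4):
  1. access D: MISS. Cache: [D(c=1)]
  2. access Q: MISS. Cache: [D(c=1) Q(c=1)]
  3. access D: HIT, count now 2. Cache: [Q(c=1) D(c=2)]
  4. access Q: HIT, count now 2. Cache: [D(c=2) Q(c=2)]
  5. access Q: HIT, count now 3. Cache: [D(c=2) Q(c=3)]
  6. access D: HIT, count now 3. Cache: [Q(c=3) D(c=3)]
  7. access H: MISS. Cache: [H(c=1) Q(c=3) D(c=3)]
  8. access Q: HIT, count now 4. Cache: [H(c=1) D(c=3) Q(c=4)]
  9. access D: HIT, count now 4. Cache: [H(c=1) Q(c=4) D(c=4)]
  10. access H: HIT, count now 2. Cache: [H(c=2) Q(c=4) D(c=4)]
  11. access F: MISS. Cache: [F(c=1) H(c=2) Q(c=4) D(c=4)]
  12. access H: HIT, count now 3. Cache: [F(c=1) H(c=3) Q(c=4) D(c=4)]
  13. access Q: HIT, count now 5. Cache: [F(c=1) H(c=3) D(c=4) Q(c=5)]
  14. access H: HIT, count now 4. Cache: [F(c=1) D(c=4) H(c=4) Q(c=5)]
  15. access H: HIT, count now 5. Cache: [F(c=1) D(c=4) Q(c=5) H(c=5)]
  16. access T: MISS, evict F(c=1). Cache: [T(c=1) D(c=4) Q(c=5) H(c=5)]
  17. access F: MISS, evict T(c=1). Cache: [F(c=1) D(c=4) Q(c=5) H(c=5)]
  18. access H: HIT, count now 6. Cache: [F(c=1) D(c=4) Q(c=5) H(c=6)]
  19. access T: MISS, evict F(c=1). Cache: [T(c=1) D(c=4) Q(c=5) H(c=6)]
  20. access H: HIT, count now 7. Cache: [T(c=1) D(c=4) Q(c=5) H(c=7)]
  21. access T: HIT, count now 2. Cache: [T(c=2) D(c=4) Q(c=5) H(c=7)]
  22. access V: MISS, evict T(c=2). Cache: [V(c=1) D(c=4) Q(c=5) H(c=7)]
  23. access F: MISS, evict V(c=1). Cache: [F(c=1) D(c=4) Q(c=5) H(c=7)]
  24. access H: HIT, count now 8. Cache: [F(c=1) D(c=4) Q(c=5) H(c=8)]
  25. access D: HIT, count now 5. Cache: [F(c=1) Q(c=5) D(c=5) H(c=8)]
  26. access H: HIT, count now 9. Cache: [F(c=1) Q(c=5) D(c=5) H(c=9)]
  27. access D: HIT, count now 6. Cache: [F(c=1) Q(c=5) D(c=6) H(c=9)]
  28. access T: MISS, evict F(c=1). Cache: [T(c=1) Q(c=5) D(c=6) H(c=9)]
  29. access F: MISS, evict T(c=1). Cache: [F(c=1) Q(c=5) D(c=6) H(c=9)]
  30. access F: HIT, count now 2. Cache: [F(c=2) Q(c=5) D(c=6) H(c=9)]
  31. access F: HIT, count now 3. Cache: [F(c=3) Q(c=5) D(c=6) H(c=9)]
  32. access H: HIT, count now 10. Cache: [F(c=3) Q(c=5) D(c=6) H(c=10)]
  33. access V: MISS, evict F(c=3). Cache: [V(c=1) Q(c=5) D(c=6) H(c=10)]
  34. access D: HIT, count now 7. Cache: [V(c=1) Q(c=5) D(c=7) H(c=10)]
  35. access H: HIT, count now 11. Cache: [V(c=1) Q(c=5) D(c=7) H(c=11)]
  36. access H: HIT, count now 12. Cache: [V(c=1) Q(c=5) D(c=7) H(c=12)]
  37. access H: HIT, count now 13. Cache: [V(c=1) Q(c=5) D(c=7) H(c=13)]
Total: 25 hits, 12 misses, 8 evictions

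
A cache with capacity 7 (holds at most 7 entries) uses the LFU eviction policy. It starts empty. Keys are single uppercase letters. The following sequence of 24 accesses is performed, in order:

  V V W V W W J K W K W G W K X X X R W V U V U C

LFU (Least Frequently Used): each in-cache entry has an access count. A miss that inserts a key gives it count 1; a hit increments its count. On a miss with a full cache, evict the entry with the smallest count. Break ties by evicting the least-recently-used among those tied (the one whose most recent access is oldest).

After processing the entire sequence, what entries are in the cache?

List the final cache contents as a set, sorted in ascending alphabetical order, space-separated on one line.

LFU simulation (capacity=7):
  1. access V: MISS. Cache: [V(c=1)]
  2. access V: HIT, count now 2. Cache: [V(c=2)]
  3. access W: MISS. Cache: [W(c=1) V(c=2)]
  4. access V: HIT, count now 3. Cache: [W(c=1) V(c=3)]
  5. access W: HIT, count now 2. Cache: [W(c=2) V(c=3)]
  6. access W: HIT, count now 3. Cache: [V(c=3) W(c=3)]
  7. access J: MISS. Cache: [J(c=1) V(c=3) W(c=3)]
  8. access K: MISS. Cache: [J(c=1) K(c=1) V(c=3) W(c=3)]
  9. access W: HIT, count now 4. Cache: [J(c=1) K(c=1) V(c=3) W(c=4)]
  10. access K: HIT, count now 2. Cache: [J(c=1) K(c=2) V(c=3) W(c=4)]
  11. access W: HIT, count now 5. Cache: [J(c=1) K(c=2) V(c=3) W(c=5)]
  12. access G: MISS. Cache: [J(c=1) G(c=1) K(c=2) V(c=3) W(c=5)]
  13. access W: HIT, count now 6. Cache: [J(c=1) G(c=1) K(c=2) V(c=3) W(c=6)]
  14. access K: HIT, count now 3. Cache: [J(c=1) G(c=1) V(c=3) K(c=3) W(c=6)]
  15. access X: MISS. Cache: [J(c=1) G(c=1) X(c=1) V(c=3) K(c=3) W(c=6)]
  16. access X: HIT, count now 2. Cache: [J(c=1) G(c=1) X(c=2) V(c=3) K(c=3) W(c=6)]
  17. access X: HIT, count now 3. Cache: [J(c=1) G(c=1) V(c=3) K(c=3) X(c=3) W(c=6)]
  18. access R: MISS. Cache: [J(c=1) G(c=1) R(c=1) V(c=3) K(c=3) X(c=3) W(c=6)]
  19. access W: HIT, count now 7. Cache: [J(c=1) G(c=1) R(c=1) V(c=3) K(c=3) X(c=3) W(c=7)]
  20. access V: HIT, count now 4. Cache: [J(c=1) G(c=1) R(c=1) K(c=3) X(c=3) V(c=4) W(c=7)]
  21. access U: MISS, evict J(c=1). Cache: [G(c=1) R(c=1) U(c=1) K(c=3) X(c=3) V(c=4) W(c=7)]
  22. access V: HIT, count now 5. Cache: [G(c=1) R(c=1) U(c=1) K(c=3) X(c=3) V(c=5) W(c=7)]
  23. access U: HIT, count now 2. Cache: [G(c=1) R(c=1) U(c=2) K(c=3) X(c=3) V(c=5) W(c=7)]
  24. access C: MISS, evict G(c=1). Cache: [R(c=1) C(c=1) U(c=2) K(c=3) X(c=3) V(c=5) W(c=7)]
Total: 15 hits, 9 misses, 2 evictions

Answer: C K R U V W X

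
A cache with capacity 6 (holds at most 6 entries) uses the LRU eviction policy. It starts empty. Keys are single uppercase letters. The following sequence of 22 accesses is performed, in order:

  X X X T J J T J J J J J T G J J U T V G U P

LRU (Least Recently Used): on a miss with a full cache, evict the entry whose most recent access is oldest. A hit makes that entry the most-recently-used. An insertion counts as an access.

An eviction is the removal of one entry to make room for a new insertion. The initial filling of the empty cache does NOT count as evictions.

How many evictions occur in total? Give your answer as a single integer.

LRU simulation (capacity=6):
  1. access X: MISS. Cache (LRU->MRU): [X]
  2. access X: HIT. Cache (LRU->MRU): [X]
  3. access X: HIT. Cache (LRU->MRU): [X]
  4. access T: MISS. Cache (LRU->MRU): [X T]
  5. access J: MISS. Cache (LRU->MRU): [X T J]
  6. access J: HIT. Cache (LRU->MRU): [X T J]
  7. access T: HIT. Cache (LRU->MRU): [X J T]
  8. access J: HIT. Cache (LRU->MRU): [X T J]
  9. access J: HIT. Cache (LRU->MRU): [X T J]
  10. access J: HIT. Cache (LRU->MRU): [X T J]
  11. access J: HIT. Cache (LRU->MRU): [X T J]
  12. access J: HIT. Cache (LRU->MRU): [X T J]
  13. access T: HIT. Cache (LRU->MRU): [X J T]
  14. access G: MISS. Cache (LRU->MRU): [X J T G]
  15. access J: HIT. Cache (LRU->MRU): [X T G J]
  16. access J: HIT. Cache (LRU->MRU): [X T G J]
  17. access U: MISS. Cache (LRU->MRU): [X T G J U]
  18. access T: HIT. Cache (LRU->MRU): [X G J U T]
  19. access V: MISS. Cache (LRU->MRU): [X G J U T V]
  20. access G: HIT. Cache (LRU->MRU): [X J U T V G]
  21. access U: HIT. Cache (LRU->MRU): [X J T V G U]
  22. access P: MISS, evict X. Cache (LRU->MRU): [J T V G U P]
Total: 15 hits, 7 misses, 1 evictions

Answer: 1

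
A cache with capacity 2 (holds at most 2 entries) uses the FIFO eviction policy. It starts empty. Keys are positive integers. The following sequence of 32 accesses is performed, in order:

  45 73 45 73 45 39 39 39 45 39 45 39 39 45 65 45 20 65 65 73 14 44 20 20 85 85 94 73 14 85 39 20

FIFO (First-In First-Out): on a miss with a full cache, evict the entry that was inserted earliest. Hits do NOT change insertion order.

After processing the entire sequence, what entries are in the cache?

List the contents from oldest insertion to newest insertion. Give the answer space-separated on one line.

Answer: 39 20

Derivation:
FIFO simulation (capacity=2):
  1. access 45: MISS. Cache (old->new): [45]
  2. access 73: MISS. Cache (old->new): [45 73]
  3. access 45: HIT. Cache (old->new): [45 73]
  4. access 73: HIT. Cache (old->new): [45 73]
  5. access 45: HIT. Cache (old->new): [45 73]
  6. access 39: MISS, evict 45. Cache (old->new): [73 39]
  7. access 39: HIT. Cache (old->new): [73 39]
  8. access 39: HIT. Cache (old->new): [73 39]
  9. access 45: MISS, evict 73. Cache (old->new): [39 45]
  10. access 39: HIT. Cache (old->new): [39 45]
  11. access 45: HIT. Cache (old->new): [39 45]
  12. access 39: HIT. Cache (old->new): [39 45]
  13. access 39: HIT. Cache (old->new): [39 45]
  14. access 45: HIT. Cache (old->new): [39 45]
  15. access 65: MISS, evict 39. Cache (old->new): [45 65]
  16. access 45: HIT. Cache (old->new): [45 65]
  17. access 20: MISS, evict 45. Cache (old->new): [65 20]
  18. access 65: HIT. Cache (old->new): [65 20]
  19. access 65: HIT. Cache (old->new): [65 20]
  20. access 73: MISS, evict 65. Cache (old->new): [20 73]
  21. access 14: MISS, evict 20. Cache (old->new): [73 14]
  22. access 44: MISS, evict 73. Cache (old->new): [14 44]
  23. access 20: MISS, evict 14. Cache (old->new): [44 20]
  24. access 20: HIT. Cache (old->new): [44 20]
  25. access 85: MISS, evict 44. Cache (old->new): [20 85]
  26. access 85: HIT. Cache (old->new): [20 85]
  27. access 94: MISS, evict 20. Cache (old->new): [85 94]
  28. access 73: MISS, evict 85. Cache (old->new): [94 73]
  29. access 14: MISS, evict 94. Cache (old->new): [73 14]
  30. access 85: MISS, evict 73. Cache (old->new): [14 85]
  31. access 39: MISS, evict 14. Cache (old->new): [85 39]
  32. access 20: MISS, evict 85. Cache (old->new): [39 20]
Total: 15 hits, 17 misses, 15 evictions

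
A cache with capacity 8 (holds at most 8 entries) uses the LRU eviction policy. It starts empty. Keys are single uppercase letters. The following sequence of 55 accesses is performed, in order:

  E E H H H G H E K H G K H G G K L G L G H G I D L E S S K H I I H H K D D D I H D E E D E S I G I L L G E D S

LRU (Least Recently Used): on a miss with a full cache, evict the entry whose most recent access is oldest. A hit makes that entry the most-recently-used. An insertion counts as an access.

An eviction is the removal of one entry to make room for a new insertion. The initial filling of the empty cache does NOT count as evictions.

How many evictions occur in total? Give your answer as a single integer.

LRU simulation (capacity=8):
  1. access E: MISS. Cache (LRU->MRU): [E]
  2. access E: HIT. Cache (LRU->MRU): [E]
  3. access H: MISS. Cache (LRU->MRU): [E H]
  4. access H: HIT. Cache (LRU->MRU): [E H]
  5. access H: HIT. Cache (LRU->MRU): [E H]
  6. access G: MISS. Cache (LRU->MRU): [E H G]
  7. access H: HIT. Cache (LRU->MRU): [E G H]
  8. access E: HIT. Cache (LRU->MRU): [G H E]
  9. access K: MISS. Cache (LRU->MRU): [G H E K]
  10. access H: HIT. Cache (LRU->MRU): [G E K H]
  11. access G: HIT. Cache (LRU->MRU): [E K H G]
  12. access K: HIT. Cache (LRU->MRU): [E H G K]
  13. access H: HIT. Cache (LRU->MRU): [E G K H]
  14. access G: HIT. Cache (LRU->MRU): [E K H G]
  15. access G: HIT. Cache (LRU->MRU): [E K H G]
  16. access K: HIT. Cache (LRU->MRU): [E H G K]
  17. access L: MISS. Cache (LRU->MRU): [E H G K L]
  18. access G: HIT. Cache (LRU->MRU): [E H K L G]
  19. access L: HIT. Cache (LRU->MRU): [E H K G L]
  20. access G: HIT. Cache (LRU->MRU): [E H K L G]
  21. access H: HIT. Cache (LRU->MRU): [E K L G H]
  22. access G: HIT. Cache (LRU->MRU): [E K L H G]
  23. access I: MISS. Cache (LRU->MRU): [E K L H G I]
  24. access D: MISS. Cache (LRU->MRU): [E K L H G I D]
  25. access L: HIT. Cache (LRU->MRU): [E K H G I D L]
  26. access E: HIT. Cache (LRU->MRU): [K H G I D L E]
  27. access S: MISS. Cache (LRU->MRU): [K H G I D L E S]
  28. access S: HIT. Cache (LRU->MRU): [K H G I D L E S]
  29. access K: HIT. Cache (LRU->MRU): [H G I D L E S K]
  30. access H: HIT. Cache (LRU->MRU): [G I D L E S K H]
  31. access I: HIT. Cache (LRU->MRU): [G D L E S K H I]
  32. access I: HIT. Cache (LRU->MRU): [G D L E S K H I]
  33. access H: HIT. Cache (LRU->MRU): [G D L E S K I H]
  34. access H: HIT. Cache (LRU->MRU): [G D L E S K I H]
  35. access K: HIT. Cache (LRU->MRU): [G D L E S I H K]
  36. access D: HIT. Cache (LRU->MRU): [G L E S I H K D]
  37. access D: HIT. Cache (LRU->MRU): [G L E S I H K D]
  38. access D: HIT. Cache (LRU->MRU): [G L E S I H K D]
  39. access I: HIT. Cache (LRU->MRU): [G L E S H K D I]
  40. access H: HIT. Cache (LRU->MRU): [G L E S K D I H]
  41. access D: HIT. Cache (LRU->MRU): [G L E S K I H D]
  42. access E: HIT. Cache (LRU->MRU): [G L S K I H D E]
  43. access E: HIT. Cache (LRU->MRU): [G L S K I H D E]
  44. access D: HIT. Cache (LRU->MRU): [G L S K I H E D]
  45. access E: HIT. Cache (LRU->MRU): [G L S K I H D E]
  46. access S: HIT. Cache (LRU->MRU): [G L K I H D E S]
  47. access I: HIT. Cache (LRU->MRU): [G L K H D E S I]
  48. access G: HIT. Cache (LRU->MRU): [L K H D E S I G]
  49. access I: HIT. Cache (LRU->MRU): [L K H D E S G I]
  50. access L: HIT. Cache (LRU->MRU): [K H D E S G I L]
  51. access L: HIT. Cache (LRU->MRU): [K H D E S G I L]
  52. access G: HIT. Cache (LRU->MRU): [K H D E S I L G]
  53. access E: HIT. Cache (LRU->MRU): [K H D S I L G E]
  54. access D: HIT. Cache (LRU->MRU): [K H S I L G E D]
  55. access S: HIT. Cache (LRU->MRU): [K H I L G E D S]
Total: 47 hits, 8 misses, 0 evictions

Answer: 0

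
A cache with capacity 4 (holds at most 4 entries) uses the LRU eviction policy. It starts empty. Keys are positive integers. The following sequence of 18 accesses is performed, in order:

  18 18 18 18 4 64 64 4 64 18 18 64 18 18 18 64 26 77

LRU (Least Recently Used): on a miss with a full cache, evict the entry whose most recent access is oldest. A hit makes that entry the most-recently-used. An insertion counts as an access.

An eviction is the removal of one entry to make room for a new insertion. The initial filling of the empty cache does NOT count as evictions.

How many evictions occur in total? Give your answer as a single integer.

Answer: 1

Derivation:
LRU simulation (capacity=4):
  1. access 18: MISS. Cache (LRU->MRU): [18]
  2. access 18: HIT. Cache (LRU->MRU): [18]
  3. access 18: HIT. Cache (LRU->MRU): [18]
  4. access 18: HIT. Cache (LRU->MRU): [18]
  5. access 4: MISS. Cache (LRU->MRU): [18 4]
  6. access 64: MISS. Cache (LRU->MRU): [18 4 64]
  7. access 64: HIT. Cache (LRU->MRU): [18 4 64]
  8. access 4: HIT. Cache (LRU->MRU): [18 64 4]
  9. access 64: HIT. Cache (LRU->MRU): [18 4 64]
  10. access 18: HIT. Cache (LRU->MRU): [4 64 18]
  11. access 18: HIT. Cache (LRU->MRU): [4 64 18]
  12. access 64: HIT. Cache (LRU->MRU): [4 18 64]
  13. access 18: HIT. Cache (LRU->MRU): [4 64 18]
  14. access 18: HIT. Cache (LRU->MRU): [4 64 18]
  15. access 18: HIT. Cache (LRU->MRU): [4 64 18]
  16. access 64: HIT. Cache (LRU->MRU): [4 18 64]
  17. access 26: MISS. Cache (LRU->MRU): [4 18 64 26]
  18. access 77: MISS, evict 4. Cache (LRU->MRU): [18 64 26 77]
Total: 13 hits, 5 misses, 1 evictions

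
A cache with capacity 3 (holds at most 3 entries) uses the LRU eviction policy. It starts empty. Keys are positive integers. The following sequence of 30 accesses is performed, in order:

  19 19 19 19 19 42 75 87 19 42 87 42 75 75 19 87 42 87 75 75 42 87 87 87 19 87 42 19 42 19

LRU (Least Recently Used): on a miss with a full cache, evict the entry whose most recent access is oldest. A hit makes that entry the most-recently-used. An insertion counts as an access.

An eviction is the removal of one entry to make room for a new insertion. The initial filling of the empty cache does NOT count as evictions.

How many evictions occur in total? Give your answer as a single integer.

Answer: 9

Derivation:
LRU simulation (capacity=3):
  1. access 19: MISS. Cache (LRU->MRU): [19]
  2. access 19: HIT. Cache (LRU->MRU): [19]
  3. access 19: HIT. Cache (LRU->MRU): [19]
  4. access 19: HIT. Cache (LRU->MRU): [19]
  5. access 19: HIT. Cache (LRU->MRU): [19]
  6. access 42: MISS. Cache (LRU->MRU): [19 42]
  7. access 75: MISS. Cache (LRU->MRU): [19 42 75]
  8. access 87: MISS, evict 19. Cache (LRU->MRU): [42 75 87]
  9. access 19: MISS, evict 42. Cache (LRU->MRU): [75 87 19]
  10. access 42: MISS, evict 75. Cache (LRU->MRU): [87 19 42]
  11. access 87: HIT. Cache (LRU->MRU): [19 42 87]
  12. access 42: HIT. Cache (LRU->MRU): [19 87 42]
  13. access 75: MISS, evict 19. Cache (LRU->MRU): [87 42 75]
  14. access 75: HIT. Cache (LRU->MRU): [87 42 75]
  15. access 19: MISS, evict 87. Cache (LRU->MRU): [42 75 19]
  16. access 87: MISS, evict 42. Cache (LRU->MRU): [75 19 87]
  17. access 42: MISS, evict 75. Cache (LRU->MRU): [19 87 42]
  18. access 87: HIT. Cache (LRU->MRU): [19 42 87]
  19. access 75: MISS, evict 19. Cache (LRU->MRU): [42 87 75]
  20. access 75: HIT. Cache (LRU->MRU): [42 87 75]
  21. access 42: HIT. Cache (LRU->MRU): [87 75 42]
  22. access 87: HIT. Cache (LRU->MRU): [75 42 87]
  23. access 87: HIT. Cache (LRU->MRU): [75 42 87]
  24. access 87: HIT. Cache (LRU->MRU): [75 42 87]
  25. access 19: MISS, evict 75. Cache (LRU->MRU): [42 87 19]
  26. access 87: HIT. Cache (LRU->MRU): [42 19 87]
  27. access 42: HIT. Cache (LRU->MRU): [19 87 42]
  28. access 19: HIT. Cache (LRU->MRU): [87 42 19]
  29. access 42: HIT. Cache (LRU->MRU): [87 19 42]
  30. access 19: HIT. Cache (LRU->MRU): [87 42 19]
Total: 18 hits, 12 misses, 9 evictions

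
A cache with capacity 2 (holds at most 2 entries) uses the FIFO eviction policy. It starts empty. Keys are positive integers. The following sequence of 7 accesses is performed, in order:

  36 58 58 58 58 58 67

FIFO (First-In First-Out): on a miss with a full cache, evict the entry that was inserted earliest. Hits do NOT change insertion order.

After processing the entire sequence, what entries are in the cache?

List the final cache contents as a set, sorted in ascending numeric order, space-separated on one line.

FIFO simulation (capacity=2):
  1. access 36: MISS. Cache (old->new): [36]
  2. access 58: MISS. Cache (old->new): [36 58]
  3. access 58: HIT. Cache (old->new): [36 58]
  4. access 58: HIT. Cache (old->new): [36 58]
  5. access 58: HIT. Cache (old->new): [36 58]
  6. access 58: HIT. Cache (old->new): [36 58]
  7. access 67: MISS, evict 36. Cache (old->new): [58 67]
Total: 4 hits, 3 misses, 1 evictions

Answer: 58 67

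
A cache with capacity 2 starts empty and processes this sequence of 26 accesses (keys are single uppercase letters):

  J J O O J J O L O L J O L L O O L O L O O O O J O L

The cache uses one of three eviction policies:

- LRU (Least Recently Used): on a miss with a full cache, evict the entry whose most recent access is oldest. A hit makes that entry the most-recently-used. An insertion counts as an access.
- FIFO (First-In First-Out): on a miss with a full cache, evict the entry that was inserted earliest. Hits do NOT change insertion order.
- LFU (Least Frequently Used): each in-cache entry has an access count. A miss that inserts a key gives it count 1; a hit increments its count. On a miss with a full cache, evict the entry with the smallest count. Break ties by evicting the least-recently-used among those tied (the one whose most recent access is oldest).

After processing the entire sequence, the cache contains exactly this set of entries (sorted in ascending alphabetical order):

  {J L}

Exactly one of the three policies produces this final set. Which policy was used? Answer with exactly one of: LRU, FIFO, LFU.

Simulating under each policy and comparing final sets:
  LRU: final set = {L O} -> differs
  FIFO: final set = {L O} -> differs
  LFU: final set = {J L} -> MATCHES target
Only LFU produces the target set.

Answer: LFU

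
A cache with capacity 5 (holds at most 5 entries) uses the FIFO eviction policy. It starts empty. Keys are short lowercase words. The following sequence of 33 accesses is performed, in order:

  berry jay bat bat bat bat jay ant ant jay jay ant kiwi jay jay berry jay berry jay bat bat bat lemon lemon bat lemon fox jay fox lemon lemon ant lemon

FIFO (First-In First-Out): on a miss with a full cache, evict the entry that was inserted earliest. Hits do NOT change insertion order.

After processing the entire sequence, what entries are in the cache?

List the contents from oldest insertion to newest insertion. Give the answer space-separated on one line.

FIFO simulation (capacity=5):
  1. access berry: MISS. Cache (old->new): [berry]
  2. access jay: MISS. Cache (old->new): [berry jay]
  3. access bat: MISS. Cache (old->new): [berry jay bat]
  4. access bat: HIT. Cache (old->new): [berry jay bat]
  5. access bat: HIT. Cache (old->new): [berry jay bat]
  6. access bat: HIT. Cache (old->new): [berry jay bat]
  7. access jay: HIT. Cache (old->new): [berry jay bat]
  8. access ant: MISS. Cache (old->new): [berry jay bat ant]
  9. access ant: HIT. Cache (old->new): [berry jay bat ant]
  10. access jay: HIT. Cache (old->new): [berry jay bat ant]
  11. access jay: HIT. Cache (old->new): [berry jay bat ant]
  12. access ant: HIT. Cache (old->new): [berry jay bat ant]
  13. access kiwi: MISS. Cache (old->new): [berry jay bat ant kiwi]
  14. access jay: HIT. Cache (old->new): [berry jay bat ant kiwi]
  15. access jay: HIT. Cache (old->new): [berry jay bat ant kiwi]
  16. access berry: HIT. Cache (old->new): [berry jay bat ant kiwi]
  17. access jay: HIT. Cache (old->new): [berry jay bat ant kiwi]
  18. access berry: HIT. Cache (old->new): [berry jay bat ant kiwi]
  19. access jay: HIT. Cache (old->new): [berry jay bat ant kiwi]
  20. access bat: HIT. Cache (old->new): [berry jay bat ant kiwi]
  21. access bat: HIT. Cache (old->new): [berry jay bat ant kiwi]
  22. access bat: HIT. Cache (old->new): [berry jay bat ant kiwi]
  23. access lemon: MISS, evict berry. Cache (old->new): [jay bat ant kiwi lemon]
  24. access lemon: HIT. Cache (old->new): [jay bat ant kiwi lemon]
  25. access bat: HIT. Cache (old->new): [jay bat ant kiwi lemon]
  26. access lemon: HIT. Cache (old->new): [jay bat ant kiwi lemon]
  27. access fox: MISS, evict jay. Cache (old->new): [bat ant kiwi lemon fox]
  28. access jay: MISS, evict bat. Cache (old->new): [ant kiwi lemon fox jay]
  29. access fox: HIT. Cache (old->new): [ant kiwi lemon fox jay]
  30. access lemon: HIT. Cache (old->new): [ant kiwi lemon fox jay]
  31. access lemon: HIT. Cache (old->new): [ant kiwi lemon fox jay]
  32. access ant: HIT. Cache (old->new): [ant kiwi lemon fox jay]
  33. access lemon: HIT. Cache (old->new): [ant kiwi lemon fox jay]
Total: 25 hits, 8 misses, 3 evictions

Answer: ant kiwi lemon fox jay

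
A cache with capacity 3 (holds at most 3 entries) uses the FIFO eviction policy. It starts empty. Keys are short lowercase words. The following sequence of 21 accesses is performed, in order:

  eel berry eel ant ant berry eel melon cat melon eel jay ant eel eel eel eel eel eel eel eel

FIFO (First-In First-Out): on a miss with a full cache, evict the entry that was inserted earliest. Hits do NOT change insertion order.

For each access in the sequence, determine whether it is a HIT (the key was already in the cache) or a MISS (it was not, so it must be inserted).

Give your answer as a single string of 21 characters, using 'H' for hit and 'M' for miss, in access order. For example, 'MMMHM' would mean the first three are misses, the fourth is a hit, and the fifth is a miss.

Answer: MMHMHHHMMHMMMHHHHHHHH

Derivation:
FIFO simulation (capacity=3):
  1. access eel: MISS. Cache (old->new): [eel]
  2. access berry: MISS. Cache (old->new): [eel berry]
  3. access eel: HIT. Cache (old->new): [eel berry]
  4. access ant: MISS. Cache (old->new): [eel berry ant]
  5. access ant: HIT. Cache (old->new): [eel berry ant]
  6. access berry: HIT. Cache (old->new): [eel berry ant]
  7. access eel: HIT. Cache (old->new): [eel berry ant]
  8. access melon: MISS, evict eel. Cache (old->new): [berry ant melon]
  9. access cat: MISS, evict berry. Cache (old->new): [ant melon cat]
  10. access melon: HIT. Cache (old->new): [ant melon cat]
  11. access eel: MISS, evict ant. Cache (old->new): [melon cat eel]
  12. access jay: MISS, evict melon. Cache (old->new): [cat eel jay]
  13. access ant: MISS, evict cat. Cache (old->new): [eel jay ant]
  14. access eel: HIT. Cache (old->new): [eel jay ant]
  15. access eel: HIT. Cache (old->new): [eel jay ant]
  16. access eel: HIT. Cache (old->new): [eel jay ant]
  17. access eel: HIT. Cache (old->new): [eel jay ant]
  18. access eel: HIT. Cache (old->new): [eel jay ant]
  19. access eel: HIT. Cache (old->new): [eel jay ant]
  20. access eel: HIT. Cache (old->new): [eel jay ant]
  21. access eel: HIT. Cache (old->new): [eel jay ant]
Total: 13 hits, 8 misses, 5 evictions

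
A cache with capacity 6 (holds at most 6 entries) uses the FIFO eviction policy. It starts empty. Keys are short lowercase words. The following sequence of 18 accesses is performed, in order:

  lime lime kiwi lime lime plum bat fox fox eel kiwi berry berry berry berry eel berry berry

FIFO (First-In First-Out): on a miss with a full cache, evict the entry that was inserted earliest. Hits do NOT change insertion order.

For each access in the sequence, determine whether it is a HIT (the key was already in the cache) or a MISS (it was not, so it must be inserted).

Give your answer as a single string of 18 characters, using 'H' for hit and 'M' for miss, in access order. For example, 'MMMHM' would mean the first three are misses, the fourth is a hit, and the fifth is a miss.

Answer: MHMHHMMMHMHMHHHHHH

Derivation:
FIFO simulation (capacity=6):
  1. access lime: MISS. Cache (old->new): [lime]
  2. access lime: HIT. Cache (old->new): [lime]
  3. access kiwi: MISS. Cache (old->new): [lime kiwi]
  4. access lime: HIT. Cache (old->new): [lime kiwi]
  5. access lime: HIT. Cache (old->new): [lime kiwi]
  6. access plum: MISS. Cache (old->new): [lime kiwi plum]
  7. access bat: MISS. Cache (old->new): [lime kiwi plum bat]
  8. access fox: MISS. Cache (old->new): [lime kiwi plum bat fox]
  9. access fox: HIT. Cache (old->new): [lime kiwi plum bat fox]
  10. access eel: MISS. Cache (old->new): [lime kiwi plum bat fox eel]
  11. access kiwi: HIT. Cache (old->new): [lime kiwi plum bat fox eel]
  12. access berry: MISS, evict lime. Cache (old->new): [kiwi plum bat fox eel berry]
  13. access berry: HIT. Cache (old->new): [kiwi plum bat fox eel berry]
  14. access berry: HIT. Cache (old->new): [kiwi plum bat fox eel berry]
  15. access berry: HIT. Cache (old->new): [kiwi plum bat fox eel berry]
  16. access eel: HIT. Cache (old->new): [kiwi plum bat fox eel berry]
  17. access berry: HIT. Cache (old->new): [kiwi plum bat fox eel berry]
  18. access berry: HIT. Cache (old->new): [kiwi plum bat fox eel berry]
Total: 11 hits, 7 misses, 1 evictions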